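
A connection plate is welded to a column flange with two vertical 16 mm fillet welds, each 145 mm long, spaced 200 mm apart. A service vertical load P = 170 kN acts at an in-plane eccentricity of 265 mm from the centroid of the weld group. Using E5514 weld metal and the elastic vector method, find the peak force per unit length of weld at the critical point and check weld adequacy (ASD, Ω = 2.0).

E55XX → F_EXX = 550 MPa.
Total weld length L_w = 290 mm. Treat welds as unit-width lines.
Polar moment about centroid: J = 2[d³/12 + d(b/2)²] = 2[145³/12 + 145×100²] = 3408000 mm³.
Direct shear f_v = P/L_w = 170×10³ / 290 = 586.2 N/mm (vertical).
Torsion M = P·e = 170×10³ × 265 = 45050000 N·mm.
Critical point at (x, y) = (100, 72.5) from centroid. f_tx = M·y/J = 958.3 N/mm; f_ty = M·x/J = 1322 N/mm.
Resultant f_max = √[f_tx² + (f_v + f_ty)²] = √[958.3² + (586.2 + 1322)²] = 2135 N/mm.
Capacity per unit length: r_n/Ω = (1/2.0) × 0.6 × 550 × (0.707 × 16) = 1866 N/mm.
2135 > 1866 → NOT adequate.

f_max ≈ 2140 N/mm; NOT adequate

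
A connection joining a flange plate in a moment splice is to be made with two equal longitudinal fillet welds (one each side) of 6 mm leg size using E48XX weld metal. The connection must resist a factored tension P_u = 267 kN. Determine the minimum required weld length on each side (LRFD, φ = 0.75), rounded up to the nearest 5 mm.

L = 150 mm on each side

E48XX → F_EXX = 480 MPa.
Throat t_e = 0.707 × 6 = 4.242 mm.
φr_n = 0.75 × 0.6 × 480 × 4.242 × 10⁻³ = 0.9163 kN/mm.
L_req = P_u / φr_n = 267 / 0.9163 = 291.4 mm total.
Per side: 291.4 / 2 = 145.7 mm.
Round up → use L = 150 mm on each side.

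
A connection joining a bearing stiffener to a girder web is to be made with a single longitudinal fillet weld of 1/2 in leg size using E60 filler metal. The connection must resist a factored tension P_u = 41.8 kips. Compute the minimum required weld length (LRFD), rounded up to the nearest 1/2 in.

L = 4.5 in

E60XX → F_EXX = 60 ksi.
Throat t_e = 0.707 × 0.5 = 0.3535 in.
φr_n = 0.75 × 0.6 × 60 × 0.3535 = 9.544 kips/in.
L_req = P_u / φr_n = 41.8 / 9.544 = 4.379 in total.
Round up → use L = 4.5 in.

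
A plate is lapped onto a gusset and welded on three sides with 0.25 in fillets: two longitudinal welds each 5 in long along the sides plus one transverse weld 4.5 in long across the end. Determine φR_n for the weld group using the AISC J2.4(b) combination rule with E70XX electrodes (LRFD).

φR_n ≈ 84.9 kip

E70XX → F_EXX = 70 ksi.
t_e = 0.707 × 0.25 = 0.1767 in.
R_nwl = 0.6 × 70 × 0.1767 × 10 = 74.23 kip (longitudinal, 2 welds).
R_nwt = 0.6 × 70 × 0.1767 × 4.5 = 33.41 kip (transverse, base value).
(i) R_nwl + R_nwt = 107.6 kip; (ii) 0.85 R_nwl + 1.5 R_nwt = 113.2 kip.
R_n = max = 113.2 kip [governs: (ii)]; φR_n = 84.91 kip.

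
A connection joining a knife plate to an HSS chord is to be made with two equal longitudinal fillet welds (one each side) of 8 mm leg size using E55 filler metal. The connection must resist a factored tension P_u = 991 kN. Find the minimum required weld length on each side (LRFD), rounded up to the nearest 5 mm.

L = 355 mm on each side

E55XX → F_EXX = 550 MPa.
Throat t_e = 0.707 × 8 = 5.656 mm.
φr_n = 0.75 × 0.6 × 550 × 5.656 × 10⁻³ = 1.4 kN/mm.
L_req = P_u / φr_n = 991 / 1.4 = 707.9 mm total.
Per side: 707.9 / 2 = 354 mm.
Round up → use L = 355 mm on each side.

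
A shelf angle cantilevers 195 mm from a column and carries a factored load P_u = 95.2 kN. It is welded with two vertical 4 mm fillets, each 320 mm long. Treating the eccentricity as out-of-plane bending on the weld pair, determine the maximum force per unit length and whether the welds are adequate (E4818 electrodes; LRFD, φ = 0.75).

f_max ≈ 564 N/mm; adequate

E48XX → F_EXX = 480 MPa.
L_w = 2 × 320 = 640 mm; section modulus (unit throat) S = 2 × L²/6 = 34130 mm².
Direct shear f_v = P/L_w = 95.2×10³/640 = 148.8 N/mm.
Moment M = P × e = 95.2×10³ × 195 = 18564000 N·mm; bending f_b = M/S = 543.9 N/mm.
f_max = √(f_v² + f_b²) = √(148.8² + 543.9²) = 563.8 N/mm.
φr_n = 0.75 × 0.6 × 480 × (0.707 × 4) = 610.8 N/mm → adequate.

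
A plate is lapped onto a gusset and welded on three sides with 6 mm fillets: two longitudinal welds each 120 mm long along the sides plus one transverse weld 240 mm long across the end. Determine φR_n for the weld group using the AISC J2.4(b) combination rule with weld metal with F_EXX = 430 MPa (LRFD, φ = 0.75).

t_e = 0.707 × 6 = 4.242 mm.
R_nwl = 0.6 × 430 × 4.242 × 240 × 10⁻³ = 262.7 kN (longitudinal, 2 welds).
R_nwt = 0.6 × 430 × 4.242 × 240 × 10⁻³ = 262.7 kN (transverse, base value).
(i) R_nwl + R_nwt = 525.3 kN; (ii) 0.85 R_nwl + 1.5 R_nwt = 617.3 kN.
R_n = max = 617.3 kN [governs: (ii)]; φR_n = 462.9 kN.

φR_n ≈ 463 kN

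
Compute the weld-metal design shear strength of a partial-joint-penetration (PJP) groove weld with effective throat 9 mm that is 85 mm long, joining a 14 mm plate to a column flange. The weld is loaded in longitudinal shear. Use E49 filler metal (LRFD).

φR_n ≈ 169 kN

E49XX → F_EXX = 490 MPa.
Effective throat (given) t_e = 9 mm.
A_we = 9 × 85 = 765 mm².
F_nw = 0.6 F_EXX = 294 MPa.
φR_n = 0.75 × 294 × 765 × 10⁻³ = 168.7 kN.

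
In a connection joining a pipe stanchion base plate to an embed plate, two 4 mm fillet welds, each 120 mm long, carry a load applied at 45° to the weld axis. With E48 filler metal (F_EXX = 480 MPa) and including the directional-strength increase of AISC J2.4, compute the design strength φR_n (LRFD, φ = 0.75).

t_e = 0.707 × 4 = 2.828 mm; A_we = 2.828 × 240 = 678.7 mm².
Directional factor: 1.0 + 0.5 sin^1.5(45°) = 1.297.
F_nw = 0.6 × 480 × 1.297 = 373.6 MPa.
φR_n = 0.75 × 373.6 × 678.7 × 10⁻³ = 190.2 kN.

φR_n ≈ 190 kN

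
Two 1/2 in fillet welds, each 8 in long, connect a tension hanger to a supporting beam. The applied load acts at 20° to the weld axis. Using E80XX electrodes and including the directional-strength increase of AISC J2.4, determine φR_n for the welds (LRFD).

φR_n ≈ 224 kip

E80XX → F_EXX = 80 ksi.
t_e = 0.707 × 0.5 = 0.3535 in; A_we = 0.3535 × 16 = 5.656 in².
Directional factor: 1.0 + 0.5 sin^1.5(20°) = 1.1.
F_nw = 0.6 × 80 × 1.1 = 52.8 ksi.
φR_n = 0.75 × 52.8 × 5.656 = 224 kip.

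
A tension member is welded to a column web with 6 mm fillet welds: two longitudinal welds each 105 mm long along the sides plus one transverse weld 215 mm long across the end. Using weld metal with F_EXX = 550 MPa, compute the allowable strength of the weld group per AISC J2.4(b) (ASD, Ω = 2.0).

R_n/Ω ≈ 351 kN

t_e = 0.707 × 6 = 4.242 mm.
R_nwl = 0.6 × 550 × 4.242 × 210 × 10⁻³ = 294 kN (longitudinal, 2 welds).
R_nwt = 0.6 × 550 × 4.242 × 215 × 10⁻³ = 301 kN (transverse, base value).
(i) R_nwl + R_nwt = 594.9 kN; (ii) 0.85 R_nwl + 1.5 R_nwt = 701.3 kN.
R_n = max = 701.3 kN [governs: (ii)]; R_n/Ω = 350.7 kN.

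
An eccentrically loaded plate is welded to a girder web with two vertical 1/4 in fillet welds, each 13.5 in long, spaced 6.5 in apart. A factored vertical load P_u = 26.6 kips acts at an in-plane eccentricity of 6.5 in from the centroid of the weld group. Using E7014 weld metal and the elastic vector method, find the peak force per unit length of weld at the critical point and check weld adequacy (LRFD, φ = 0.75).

f_max ≈ 2.46 kip/in; adequate

E70XX → F_EXX = 70 ksi.
Total weld length L_w = 27 in. Treat welds as unit-width lines.
Polar moment about centroid: J = 2[d³/12 + d(b/2)²] = 2[13.5³/12 + 13.5×3.25²] = 695.2 in³.
Direct shear f_v = P/L_w = 26.6 / 27 = 0.9852 kip/in (vertical).
Torsion M = P·e = 26.6 × 6.5 = 172.9 kip·in.
Critical point at (x, y) = (3.25, 6.75) from centroid. f_tx = M·y/J = 1.679 kip/in; f_ty = M·x/J = 0.8082 kip/in.
Resultant f_max = √[f_tx² + (f_v + f_ty)²] = √[1.679² + (0.9852 + 0.8082)²] = 2.456 kip/in.
Capacity per unit length: φr_n = 0.75 × 0.6 × 70 × (0.707 × 0.25) = 5.568 kip/in.
2.456 ≤ 5.568 → adequate.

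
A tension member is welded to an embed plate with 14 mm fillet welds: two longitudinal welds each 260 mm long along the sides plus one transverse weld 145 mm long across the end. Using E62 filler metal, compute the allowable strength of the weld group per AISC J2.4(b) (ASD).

E62XX → F_EXX = 620 MPa.
t_e = 0.707 × 14 = 9.898 mm.
R_nwl = 0.6 × 620 × 9.898 × 520 × 10⁻³ = 1915 kN (longitudinal, 2 welds).
R_nwt = 0.6 × 620 × 9.898 × 145 × 10⁻³ = 533.9 kN (transverse, base value).
(i) R_nwl + R_nwt = 2449 kN; (ii) 0.85 R_nwl + 1.5 R_nwt = 2428 kN.
R_n = max = 2449 kN [governs: (i)]; R_n/Ω = 1224 kN.

R_n/Ω ≈ 1220 kN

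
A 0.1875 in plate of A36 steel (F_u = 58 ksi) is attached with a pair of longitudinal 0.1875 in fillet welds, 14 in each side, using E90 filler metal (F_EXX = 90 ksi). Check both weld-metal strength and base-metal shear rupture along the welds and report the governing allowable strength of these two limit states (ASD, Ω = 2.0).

t_e = 0.707 × 0.1875 = 0.1326 in; L = 28 in.
Weld metal: R_n/Ω = (1/2.0) × 0.6 × 90 × 0.1326 × 28 = 100.2 kip.
Base metal (shear rupture): R_n/Ω = (1/2.0) × 0.6 × 58 × 0.1875 × 28 = 91.35 kip.
Governing: base-metal shear rupture.

R_n/Ω ≈ 91.3 kip (base-metal shear rupture governs)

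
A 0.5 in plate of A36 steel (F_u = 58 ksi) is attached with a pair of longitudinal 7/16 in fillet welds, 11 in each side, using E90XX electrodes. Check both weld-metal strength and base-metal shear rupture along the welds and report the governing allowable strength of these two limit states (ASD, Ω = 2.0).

R_n/Ω ≈ 184 kip (weld metal governs)

E90XX → F_EXX = 90 ksi.
t_e = 0.707 × 0.4375 = 0.3093 in; L = 22 in.
Weld metal: R_n/Ω = (1/2.0) × 0.6 × 90 × 0.3093 × 22 = 183.7 kip.
Base metal (shear rupture): R_n/Ω = (1/2.0) × 0.6 × 58 × 0.5 × 22 = 191.4 kip.
Governing: weld metal.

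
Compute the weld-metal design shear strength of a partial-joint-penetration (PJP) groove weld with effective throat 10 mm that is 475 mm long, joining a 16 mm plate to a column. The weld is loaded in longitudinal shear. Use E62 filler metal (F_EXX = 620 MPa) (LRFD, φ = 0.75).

φR_n ≈ 1330 kN

Effective throat (given) t_e = 10 mm.
A_we = 10 × 475 = 4750 mm².
F_nw = 0.6 F_EXX = 372 MPa.
φR_n = 0.75 × 372 × 4750 × 10⁻³ = 1325 kN.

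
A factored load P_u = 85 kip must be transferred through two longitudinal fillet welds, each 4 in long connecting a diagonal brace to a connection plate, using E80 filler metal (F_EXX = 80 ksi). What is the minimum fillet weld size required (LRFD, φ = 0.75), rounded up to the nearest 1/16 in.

Total weld length L = 8 in.
Required throat t_e = P_u / (φ × 0.6 F_EXX × L) = 85 / (0.75 × 0.6 × 80 × 8) = 0.2951 in.
Required leg w = t_e / 0.707 = 0.4175 in → use 7/16 in.

w = 7/16 in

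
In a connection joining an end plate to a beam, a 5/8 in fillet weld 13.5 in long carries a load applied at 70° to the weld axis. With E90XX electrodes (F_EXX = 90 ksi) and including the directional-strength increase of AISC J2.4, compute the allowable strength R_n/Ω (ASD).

R_n/Ω ≈ 234 kips

t_e = 0.707 × 0.625 = 0.4419 in; A_we = 0.4419 × 13.5 = 5.965 in².
Directional factor: 1.0 + 0.5 sin^1.5(70°) = 1.455.
F_nw = 0.6 × 90 × 1.455 = 78.59 ksi.
R_n/Ω = (78.59 × 5.965) / 2.0 = 234.4 kips.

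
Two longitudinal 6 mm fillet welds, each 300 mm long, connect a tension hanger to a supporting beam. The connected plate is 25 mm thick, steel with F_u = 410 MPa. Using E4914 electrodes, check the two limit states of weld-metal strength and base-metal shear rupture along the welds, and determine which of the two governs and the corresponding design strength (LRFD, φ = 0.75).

E49XX → F_EXX = 490 MPa.
t_e = 0.707 × 6 = 4.242 mm; L = 600 mm.
Weld metal: φR_n = 0.75 × 0.6 × 490 × 4.242 × 600 × 10⁻³ = 561.2 kN.
Base metal (shear rupture): φR_n = 0.75 × 0.6 × 410 × 25 × 600 × 10⁻³ = 2768 kN.
Governing: weld metal.

φR_n ≈ 561 kN (weld metal governs)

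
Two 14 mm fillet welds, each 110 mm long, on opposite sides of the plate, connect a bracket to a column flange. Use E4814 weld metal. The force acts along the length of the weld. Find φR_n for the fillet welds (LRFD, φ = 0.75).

E48XX → F_EXX = 480 MPa.
Effective throat t_e = 0.707 × 14 = 9.898 mm.
Total length L = 220 mm; A_we = 9.898 × 220 = 2178 mm².
F_nw = 0.6 F_EXX = 0.6 × 480 = 288 MPa.
φR_n = 0.75 × 288 × 2178 × 10⁻³ = 470.4 kN.

φR_n ≈ 470 kN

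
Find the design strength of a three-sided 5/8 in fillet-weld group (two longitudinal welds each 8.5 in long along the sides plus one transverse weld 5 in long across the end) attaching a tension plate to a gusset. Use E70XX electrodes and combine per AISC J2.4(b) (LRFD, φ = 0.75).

E70XX → F_EXX = 70 ksi.
t_e = 0.707 × 0.625 = 0.4419 in.
R_nwl = 0.6 × 70 × 0.4419 × 17 = 315.5 kips (longitudinal, 2 welds).
R_nwt = 0.6 × 70 × 0.4419 × 5 = 92.79 kips (transverse, base value).
(i) R_nwl + R_nwt = 408.3 kips; (ii) 0.85 R_nwl + 1.5 R_nwt = 407.4 kips.
R_n = max = 408.3 kips [governs: (i)]; φR_n = 306.2 kips.

φR_n ≈ 306 kips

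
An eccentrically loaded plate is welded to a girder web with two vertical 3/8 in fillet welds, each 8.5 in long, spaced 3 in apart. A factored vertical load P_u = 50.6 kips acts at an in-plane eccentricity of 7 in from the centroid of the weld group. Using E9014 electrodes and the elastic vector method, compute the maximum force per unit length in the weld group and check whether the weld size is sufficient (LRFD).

f_max ≈ 12.7 kip/in; NOT adequate

E90XX → F_EXX = 90 ksi.
Total weld length L_w = 17 in. Treat welds as unit-width lines.
Polar moment about centroid: J = 2[d³/12 + d(b/2)²] = 2[8.5³/12 + 8.5×1.5²] = 140.6 in³.
Direct shear f_v = P/L_w = 50.6 / 17 = 2.976 kip/in (vertical).
Torsion M = P·e = 50.6 × 7 = 354.2 kip·in.
Critical point at (x, y) = (1.5, 4.25) from centroid. f_tx = M·y/J = 10.71 kip/in; f_ty = M·x/J = 3.779 kip/in.
Resultant f_max = √[f_tx² + (f_v + f_ty)²] = √[10.71² + (2.976 + 3.779)²] = 12.66 kip/in.
Capacity per unit length: φr_n = 0.75 × 0.6 × 90 × (0.707 × 0.375) = 10.74 kip/in.
12.66 > 10.74 → NOT adequate.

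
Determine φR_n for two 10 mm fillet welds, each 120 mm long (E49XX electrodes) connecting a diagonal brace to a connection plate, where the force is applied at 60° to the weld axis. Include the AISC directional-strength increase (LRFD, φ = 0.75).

φR_n ≈ 525 kN

E49XX → F_EXX = 490 MPa.
t_e = 0.707 × 10 = 7.07 mm; A_we = 7.07 × 240 = 1697 mm².
Directional factor: 1.0 + 0.5 sin^1.5(60°) = 1.403.
F_nw = 0.6 × 490 × 1.403 = 412.5 MPa.
φR_n = 0.75 × 412.5 × 1697 × 10⁻³ = 524.9 kN.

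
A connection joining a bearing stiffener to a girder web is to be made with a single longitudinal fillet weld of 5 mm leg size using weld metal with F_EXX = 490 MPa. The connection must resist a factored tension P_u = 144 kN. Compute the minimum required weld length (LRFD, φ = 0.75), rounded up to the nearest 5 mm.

Throat t_e = 0.707 × 5 = 3.535 mm.
φr_n = 0.75 × 0.6 × 490 × 3.535 × 10⁻³ = 0.7795 kN/mm.
L_req = P_u / φr_n = 144 / 0.7795 = 184.7 mm total.
Round up → use L = 185 mm.

L = 185 mm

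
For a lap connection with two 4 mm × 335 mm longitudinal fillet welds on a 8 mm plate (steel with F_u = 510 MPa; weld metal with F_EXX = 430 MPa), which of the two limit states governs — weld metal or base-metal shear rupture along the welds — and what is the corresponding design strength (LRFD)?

t_e = 0.707 × 4 = 2.828 mm; L = 670 mm.
Weld metal: φR_n = 0.75 × 0.6 × 430 × 2.828 × 670 × 10⁻³ = 366.6 kN.
Base metal (shear rupture): φR_n = 0.75 × 0.6 × 510 × 8 × 670 × 10⁻³ = 1230 kN.
Governing: weld metal.

φR_n ≈ 367 kN (weld metal governs)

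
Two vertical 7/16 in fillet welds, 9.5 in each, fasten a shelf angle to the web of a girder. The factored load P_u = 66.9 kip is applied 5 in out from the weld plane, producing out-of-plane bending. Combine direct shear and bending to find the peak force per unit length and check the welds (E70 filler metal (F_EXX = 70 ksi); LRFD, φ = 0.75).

L_w = 2 × 9.5 = 19 in; section modulus (unit throat) S = 2 × L²/6 = 30.08 in².
Direct shear f_v = P/L_w = 66.9/19 = 3.521 kip/in.
Moment M = P × e = 66.9 × 5 = 334.5 kip·in; bending f_b = M/S = 11.12 kip/in.
f_max = √(f_v² + f_b²) = √(3.521² + 11.12²) = 11.66 kip/in.
φr_n = 0.75 × 0.6 × 70 × (0.707 × 0.4375) = 9.743 kip/in → NOT adequate.

f_max ≈ 11.7 kip/in; NOT adequate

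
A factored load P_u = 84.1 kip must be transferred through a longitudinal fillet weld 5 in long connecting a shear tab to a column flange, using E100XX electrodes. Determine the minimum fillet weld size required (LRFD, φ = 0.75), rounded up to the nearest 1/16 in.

w = 9/16 in

E100XX → F_EXX = 100 ksi.
Total weld length L = 5 in.
Required throat t_e = P_u / (φ × 0.6 F_EXX × L) = 84.1 / (0.75 × 0.6 × 100 × 5) = 0.3738 in.
Required leg w = t_e / 0.707 = 0.5287 in → use 9/16 in.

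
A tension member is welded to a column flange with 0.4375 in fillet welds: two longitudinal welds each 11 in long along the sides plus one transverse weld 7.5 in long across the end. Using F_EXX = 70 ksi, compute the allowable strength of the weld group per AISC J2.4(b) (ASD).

R_n/Ω ≈ 195 kips

t_e = 0.707 × 0.4375 = 0.3093 in.
R_nwl = 0.6 × 70 × 0.3093 × 22 = 285.8 kips (longitudinal, 2 welds).
R_nwt = 0.6 × 70 × 0.3093 × 7.5 = 97.43 kips (transverse, base value).
(i) R_nwl + R_nwt = 383.2 kips; (ii) 0.85 R_nwl + 1.5 R_nwt = 389.1 kips.
R_n = max = 389.1 kips [governs: (ii)]; R_n/Ω = 194.5 kips.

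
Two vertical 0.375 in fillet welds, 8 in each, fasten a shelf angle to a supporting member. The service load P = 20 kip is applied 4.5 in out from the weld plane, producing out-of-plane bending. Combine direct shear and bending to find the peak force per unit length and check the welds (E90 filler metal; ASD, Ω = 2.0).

E90XX → F_EXX = 90 ksi.
L_w = 2 × 8 = 16 in; section modulus (unit throat) S = 2 × L²/6 = 21.33 in².
Direct shear f_v = P/L_w = 20/16 = 1.25 kip/in.
Moment M = P × e = 20 × 4.5 = 90 kip·in; bending f_b = M/S = 4.219 kip/in.
f_max = √(f_v² + f_b²) = √(1.25² + 4.219²) = 4.4 kip/in.
r_n/Ω = (1/2.0) × 0.6 × 90 × (0.707 × 0.375) = 7.158 kip/in → adequate.

f_max ≈ 4.4 kip/in; adequate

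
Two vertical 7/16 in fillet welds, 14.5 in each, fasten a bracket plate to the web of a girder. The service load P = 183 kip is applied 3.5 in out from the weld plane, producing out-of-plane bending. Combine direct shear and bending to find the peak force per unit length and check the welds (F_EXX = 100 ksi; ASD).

f_max ≈ 11.1 kip/in; NOT adequate

L_w = 2 × 14.5 = 29 in; section modulus (unit throat) S = 2 × L²/6 = 70.08 in².
Direct shear f_v = P/L_w = 183/29 = 6.31 kip/in.
Moment M = P × e = 183 × 3.5 = 640.5 kip·in; bending f_b = M/S = 9.139 kip/in.
f_max = √(f_v² + f_b²) = √(6.31² + 9.139²) = 11.11 kip/in.
r_n/Ω = (1/2.0) × 0.6 × 100 × (0.707 × 0.4375) = 9.279 kip/in → NOT adequate.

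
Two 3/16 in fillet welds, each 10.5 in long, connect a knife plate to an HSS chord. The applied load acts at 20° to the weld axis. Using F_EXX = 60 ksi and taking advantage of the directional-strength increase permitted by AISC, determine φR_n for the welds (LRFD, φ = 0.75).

φR_n ≈ 82.7 kips

t_e = 0.707 × 0.1875 = 0.1326 in; A_we = 0.1326 × 21 = 2.784 in².
Directional factor: 1.0 + 0.5 sin^1.5(20°) = 1.1.
F_nw = 0.6 × 60 × 1.1 = 39.6 ksi.
φR_n = 0.75 × 39.6 × 2.784 = 82.68 kips.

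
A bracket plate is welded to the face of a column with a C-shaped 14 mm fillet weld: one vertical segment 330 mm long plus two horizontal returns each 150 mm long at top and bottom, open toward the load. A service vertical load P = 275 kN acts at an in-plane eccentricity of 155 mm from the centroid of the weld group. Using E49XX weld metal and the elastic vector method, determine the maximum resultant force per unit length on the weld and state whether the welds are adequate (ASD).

f_max ≈ 994 N/mm; adequate

E49XX → F_EXX = 490 MPa.
Total weld length L_w = 630 mm. Treat welds as unit-width lines.
Centroid: x̄ = 2×150×75 / 630 = 35.71 mm from the vertical weld.
Polar moment about centroid: J = I_x + I_y = [330³/12 + 2×150×165²] + [330×35.71² + 2(150³/12 + 150×39.29²)] = 12610000 mm³.
Direct shear f_v = P/L_w = 275×10³ / 630 = 436.5 N/mm (vertical).
Torsion M = P·e = 275×10³ × 155 = 42625000 N·mm.
Critical point at (x, y) = (114.3, 165) from centroid. f_tx = M·y/J = 557.8 N/mm; f_ty = M·x/J = 386.4 N/mm.
Resultant f_max = √[f_tx² + (f_v + f_ty)²] = √[557.8² + (436.5 + 386.4)²] = 994.1 N/mm.
Capacity per unit length: r_n/Ω = (1/2.0) × 0.6 × 490 × (0.707 × 14) = 1455 N/mm.
994.1 ≤ 1455 → adequate.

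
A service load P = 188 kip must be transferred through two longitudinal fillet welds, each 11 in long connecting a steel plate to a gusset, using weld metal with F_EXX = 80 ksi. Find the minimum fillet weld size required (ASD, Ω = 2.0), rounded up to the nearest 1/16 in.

w = 9/16 in

Total weld length L = 22 in.
Required throat t_e = P × Ω / (0.6 F_EXX × L) = 188 × 2.0 / (0.6 × 80 × 22) = 0.3561 in.
Required leg w = t_e / 0.707 = 0.5036 in → use 9/16 in.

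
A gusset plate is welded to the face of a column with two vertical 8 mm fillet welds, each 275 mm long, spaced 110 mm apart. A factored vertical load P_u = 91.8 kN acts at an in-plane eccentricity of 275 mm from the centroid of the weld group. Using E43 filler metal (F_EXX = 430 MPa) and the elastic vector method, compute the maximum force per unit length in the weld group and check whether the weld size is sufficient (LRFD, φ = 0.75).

f_max ≈ 806 N/mm; adequate

Total weld length L_w = 550 mm. Treat welds as unit-width lines.
Polar moment about centroid: J = 2[d³/12 + d(b/2)²] = 2[275³/12 + 275×55²] = 5130000 mm³.
Direct shear f_v = P/L_w = 91.8×10³ / 550 = 166.9 N/mm (vertical).
Torsion M = P·e = 91.8×10³ × 275 = 25245000 N·mm.
Critical point at (x, y) = (55, 137.5) from centroid. f_tx = M·y/J = 676.7 N/mm; f_ty = M·x/J = 270.7 N/mm.
Resultant f_max = √[f_tx² + (f_v + f_ty)²] = √[676.7² + (166.9 + 270.7)²] = 805.8 N/mm.
Capacity per unit length: φr_n = 0.75 × 0.6 × 430 × (0.707 × 8) = 1094 N/mm.
805.8 ≤ 1094 → adequate.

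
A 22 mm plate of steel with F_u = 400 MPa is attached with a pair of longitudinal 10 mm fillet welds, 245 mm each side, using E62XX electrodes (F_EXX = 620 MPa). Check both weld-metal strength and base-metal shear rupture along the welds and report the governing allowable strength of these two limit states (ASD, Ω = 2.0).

t_e = 0.707 × 10 = 7.07 mm; L = 490 mm.
Weld metal: R_n/Ω = (1/2.0) × 0.6 × 620 × 7.07 × 490 × 10⁻³ = 644.4 kN.
Base metal (shear rupture): R_n/Ω = (1/2.0) × 0.6 × 400 × 22 × 490 × 10⁻³ = 1294 kN.
Governing: weld metal.

R_n/Ω ≈ 644 kN (weld metal governs)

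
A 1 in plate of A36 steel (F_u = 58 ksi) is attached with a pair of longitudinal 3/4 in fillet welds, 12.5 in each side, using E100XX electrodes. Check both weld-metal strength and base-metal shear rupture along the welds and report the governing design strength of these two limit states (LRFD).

φR_n ≈ 597 kip (weld metal governs)

E100XX → F_EXX = 100 ksi.
t_e = 0.707 × 0.75 = 0.5302 in; L = 25 in.
Weld metal: φR_n = 0.75 × 0.6 × 100 × 0.5302 × 25 = 596.5 kip.
Base metal (shear rupture): φR_n = 0.75 × 0.6 × 58 × 1 × 25 = 652.5 kip.
Governing: weld metal.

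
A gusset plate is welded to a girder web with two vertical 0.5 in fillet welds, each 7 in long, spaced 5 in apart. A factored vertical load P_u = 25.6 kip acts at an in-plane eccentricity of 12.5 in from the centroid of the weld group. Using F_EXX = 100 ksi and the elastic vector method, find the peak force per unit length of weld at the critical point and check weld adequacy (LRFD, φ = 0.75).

f_max ≈ 10.7 kip/in; adequate

Total weld length L_w = 14 in. Treat welds as unit-width lines.
Polar moment about centroid: J = 2[d³/12 + d(b/2)²] = 2[7³/12 + 7×2.5²] = 144.7 in³.
Direct shear f_v = P/L_w = 25.6 / 14 = 1.829 kip/in (vertical).
Torsion M = P·e = 25.6 × 12.5 = 320 kip·in.
Critical point at (x, y) = (2.5, 3.5) from centroid. f_tx = M·y/J = 7.742 kip/in; f_ty = M·x/J = 5.53 kip/in.
Resultant f_max = √[f_tx² + (f_v + f_ty)²] = √[7.742² + (1.829 + 5.53)²] = 10.68 kip/in.
Capacity per unit length: φr_n = 0.75 × 0.6 × 100 × (0.707 × 0.5) = 15.91 kip/in.
10.68 ≤ 15.91 → adequate.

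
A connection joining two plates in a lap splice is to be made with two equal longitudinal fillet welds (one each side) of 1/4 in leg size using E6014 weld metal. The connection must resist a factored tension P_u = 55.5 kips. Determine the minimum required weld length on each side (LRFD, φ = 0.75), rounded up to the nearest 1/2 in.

L = 6 in on each side

E60XX → F_EXX = 60 ksi.
Throat t_e = 0.707 × 0.25 = 0.1767 in.
φr_n = 0.75 × 0.6 × 60 × 0.1767 = 4.772 kips/in.
L_req = P_u / φr_n = 55.5 / 4.772 = 11.63 in total.
Per side: 11.63 / 2 = 5.815 in.
Round up → use L = 6 in on each side.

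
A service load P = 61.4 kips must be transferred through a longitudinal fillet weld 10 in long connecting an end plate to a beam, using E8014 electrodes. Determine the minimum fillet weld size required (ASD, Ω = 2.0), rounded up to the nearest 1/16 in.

w = 3/8 in

E80XX → F_EXX = 80 ksi.
Total weld length L = 10 in.
Required throat t_e = P × Ω / (0.6 F_EXX × L) = 61.4 × 2.0 / (0.6 × 80 × 10) = 0.2558 in.
Required leg w = t_e / 0.707 = 0.3619 in → use 3/8 in.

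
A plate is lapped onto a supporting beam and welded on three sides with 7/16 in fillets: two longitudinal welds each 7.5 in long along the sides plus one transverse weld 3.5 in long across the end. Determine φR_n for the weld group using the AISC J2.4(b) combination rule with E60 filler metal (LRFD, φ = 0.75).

E60XX → F_EXX = 60 ksi.
t_e = 0.707 × 0.4375 = 0.3093 in.
R_nwl = 0.6 × 60 × 0.3093 × 15 = 167 kips (longitudinal, 2 welds).
R_nwt = 0.6 × 60 × 0.3093 × 3.5 = 38.97 kips (transverse, base value).
(i) R_nwl + R_nwt = 206 kips; (ii) 0.85 R_nwl + 1.5 R_nwt = 200.4 kips.
R_n = max = 206 kips [governs: (i)]; φR_n = 154.5 kips.

φR_n ≈ 155 kips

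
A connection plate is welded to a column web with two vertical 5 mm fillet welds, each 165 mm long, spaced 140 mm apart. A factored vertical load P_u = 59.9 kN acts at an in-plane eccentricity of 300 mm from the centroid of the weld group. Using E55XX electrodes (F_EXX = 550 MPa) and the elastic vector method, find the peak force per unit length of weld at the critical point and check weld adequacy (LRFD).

f_max ≈ 949 N/mm; NOT adequate

Total weld length L_w = 330 mm. Treat welds as unit-width lines.
Polar moment about centroid: J = 2[d³/12 + d(b/2)²] = 2[165³/12 + 165×70²] = 2366000 mm³.
Direct shear f_v = P/L_w = 59.9×10³ / 330 = 181.5 N/mm (vertical).
Torsion M = P·e = 59.9×10³ × 300 = 17970000 N·mm.
Critical point at (x, y) = (70, 82.5) from centroid. f_tx = M·y/J = 626.7 N/mm; f_ty = M·x/J = 531.7 N/mm.
Resultant f_max = √[f_tx² + (f_v + f_ty)²] = √[626.7² + (181.5 + 531.7)²] = 949.4 N/mm.
Capacity per unit length: φr_n = 0.75 × 0.6 × 550 × (0.707 × 5) = 874.9 N/mm.
949.4 > 874.9 → NOT adequate.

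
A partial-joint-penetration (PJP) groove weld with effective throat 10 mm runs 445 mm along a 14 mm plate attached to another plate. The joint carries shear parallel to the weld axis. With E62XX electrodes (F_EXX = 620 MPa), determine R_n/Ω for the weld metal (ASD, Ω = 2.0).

Effective throat (given) t_e = 10 mm.
A_we = 10 × 445 = 4450 mm².
F_nw = 0.6 F_EXX = 372 MPa.
R_n/Ω = (372 × 4450) / 2.0 × 10⁻³ = 827.7 kN.

R_n/Ω ≈ 828 kN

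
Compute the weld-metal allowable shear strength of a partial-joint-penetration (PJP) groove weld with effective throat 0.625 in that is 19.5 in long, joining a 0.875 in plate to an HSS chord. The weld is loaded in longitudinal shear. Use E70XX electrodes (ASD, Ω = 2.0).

E70XX → F_EXX = 70 ksi.
Effective throat (given) t_e = 0.625 in.
A_we = 0.625 × 19.5 = 12.19 in².
F_nw = 0.6 F_EXX = 42 ksi.
R_n/Ω = (42 × 12.19) / 2.0 = 255.9 kip.

R_n/Ω ≈ 256 kip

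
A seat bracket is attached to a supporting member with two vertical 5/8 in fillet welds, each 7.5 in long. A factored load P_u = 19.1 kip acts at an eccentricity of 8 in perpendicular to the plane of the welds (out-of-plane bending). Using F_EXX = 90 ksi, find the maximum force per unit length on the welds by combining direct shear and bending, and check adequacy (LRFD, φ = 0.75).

L_w = 2 × 7.5 = 15 in; section modulus (unit throat) S = 2 × L²/6 = 18.75 in².
Direct shear f_v = P/L_w = 19.1/15 = 1.273 kip/in.
Moment M = P × e = 19.1 × 8 = 152.8 kip·in; bending f_b = M/S = 8.149 kip/in.
f_max = √(f_v² + f_b²) = √(1.273² + 8.149²) = 8.248 kip/in.
φr_n = 0.75 × 0.6 × 90 × (0.707 × 0.625) = 17.9 kip/in → adequate.

f_max ≈ 8.25 kip/in; adequate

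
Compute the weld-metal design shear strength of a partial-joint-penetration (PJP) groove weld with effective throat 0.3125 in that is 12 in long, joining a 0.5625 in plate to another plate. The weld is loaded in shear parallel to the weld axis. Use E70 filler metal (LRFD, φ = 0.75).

φR_n ≈ 118 kips

E70XX → F_EXX = 70 ksi.
Effective throat (given) t_e = 0.3125 in.
A_we = 0.3125 × 12 = 3.75 in².
F_nw = 0.6 F_EXX = 42 ksi.
φR_n = 0.75 × 42 × 3.75 = 118.1 kips.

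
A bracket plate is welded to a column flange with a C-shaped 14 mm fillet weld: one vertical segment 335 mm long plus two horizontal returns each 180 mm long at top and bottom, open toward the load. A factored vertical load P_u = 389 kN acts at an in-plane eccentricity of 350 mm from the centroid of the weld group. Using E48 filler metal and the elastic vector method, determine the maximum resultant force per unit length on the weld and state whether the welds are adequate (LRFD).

f_max ≈ 2260 N/mm; NOT adequate

E48XX → F_EXX = 480 MPa.
Total weld length L_w = 695 mm. Treat welds as unit-width lines.
Centroid: x̄ = 2×180×90 / 695 = 46.62 mm from the vertical weld.
Polar moment about centroid: J = I_x + I_y = [335³/12 + 2×180×167.5²] + [335×46.62² + 2(180³/12 + 180×43.38²)] = 15610000 mm³.
Direct shear f_v = P/L_w = 389×10³ / 695 = 559.7 N/mm (vertical).
Torsion M = P·e = 389×10³ × 350 = 136150000 N·mm.
Critical point at (x, y) = (133.4, 167.5) from centroid. f_tx = M·y/J = 1461 N/mm; f_ty = M·x/J = 1163 N/mm.
Resultant f_max = √[f_tx² + (f_v + f_ty)²] = √[1461² + (559.7 + 1163)²] = 2259 N/mm.
Capacity per unit length: φr_n = 0.75 × 0.6 × 480 × (0.707 × 14) = 2138 N/mm.
2259 > 2138 → NOT adequate.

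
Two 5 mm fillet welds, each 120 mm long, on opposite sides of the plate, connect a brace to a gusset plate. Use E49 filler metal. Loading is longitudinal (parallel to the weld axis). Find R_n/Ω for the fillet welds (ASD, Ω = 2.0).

E49XX → F_EXX = 490 MPa.
Effective throat t_e = 0.707 × 5 = 3.535 mm.
Total length L = 240 mm; A_we = 3.535 × 240 = 848.4 mm².
F_nw = 0.6 F_EXX = 0.6 × 490 = 294 MPa.
R_n = 294 × 848.4 × 10⁻³ = 249.4 kN; R_n/Ω = 249.4/2.0 = 124.7 kN.

R_n/Ω ≈ 125 kN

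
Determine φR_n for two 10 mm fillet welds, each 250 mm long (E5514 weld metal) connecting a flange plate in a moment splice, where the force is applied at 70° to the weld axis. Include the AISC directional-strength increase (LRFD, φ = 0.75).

φR_n ≈ 1270 kN

E55XX → F_EXX = 550 MPa.
t_e = 0.707 × 10 = 7.07 mm; A_we = 7.07 × 500 = 3535 mm².
Directional factor: 1.0 + 0.5 sin^1.5(70°) = 1.455.
F_nw = 0.6 × 550 × 1.455 = 480.3 MPa.
φR_n = 0.75 × 480.3 × 3535 × 10⁻³ = 1273 kN.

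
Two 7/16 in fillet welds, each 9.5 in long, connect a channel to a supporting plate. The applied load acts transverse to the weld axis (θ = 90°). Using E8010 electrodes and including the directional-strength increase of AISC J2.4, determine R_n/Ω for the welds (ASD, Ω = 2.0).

E80XX → F_EXX = 80 ksi.
t_e = 0.707 × 0.4375 = 0.3093 in; A_we = 0.3093 × 19 = 5.877 in².
Directional factor: 1.0 + 0.5 sin^1.5(90°) = 1.5.
F_nw = 0.6 × 80 × 1.5 = 72 ksi.
R_n/Ω = (72 × 5.877) / 2.0 = 211.6 kip.

R_n/Ω ≈ 212 kip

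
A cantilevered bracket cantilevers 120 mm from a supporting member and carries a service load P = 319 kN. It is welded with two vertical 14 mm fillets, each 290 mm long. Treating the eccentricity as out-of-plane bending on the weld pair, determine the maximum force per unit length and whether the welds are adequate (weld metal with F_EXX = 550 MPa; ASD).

L_w = 2 × 290 = 580 mm; section modulus (unit throat) S = 2 × L²/6 = 28030 mm².
Direct shear f_v = P/L_w = 319×10³/580 = 550 N/mm.
Moment M = P × e = 319×10³ × 120 = 38280000 N·mm; bending f_b = M/S = 1366 N/mm.
f_max = √(f_v² + f_b²) = √(550² + 1366²) = 1472 N/mm.
r_n/Ω = (1/2.0) × 0.6 × 550 × (0.707 × 14) = 1633 N/mm → adequate.

f_max ≈ 1470 N/mm; adequate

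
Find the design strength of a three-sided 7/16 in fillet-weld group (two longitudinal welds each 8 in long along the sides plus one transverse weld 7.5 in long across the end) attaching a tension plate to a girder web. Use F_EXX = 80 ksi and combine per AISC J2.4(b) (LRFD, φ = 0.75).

φR_n ≈ 277 kip

t_e = 0.707 × 0.4375 = 0.3093 in.
R_nwl = 0.6 × 80 × 0.3093 × 16 = 237.6 kip (longitudinal, 2 welds).
R_nwt = 0.6 × 80 × 0.3093 × 7.5 = 111.4 kip (transverse, base value).
(i) R_nwl + R_nwt = 348.9 kip; (ii) 0.85 R_nwl + 1.5 R_nwt = 368.9 kip.
R_n = max = 368.9 kip [governs: (ii)]; φR_n = 276.7 kip.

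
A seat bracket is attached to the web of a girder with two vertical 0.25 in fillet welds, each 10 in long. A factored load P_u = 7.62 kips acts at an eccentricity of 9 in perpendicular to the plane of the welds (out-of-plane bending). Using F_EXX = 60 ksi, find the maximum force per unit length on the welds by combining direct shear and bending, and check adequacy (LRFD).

L_w = 2 × 10 = 20 in; section modulus (unit throat) S = 2 × L²/6 = 33.33 in².
Direct shear f_v = P/L_w = 7.62/20 = 0.381 kip/in.
Moment M = P × e = 7.62 × 9 = 68.58 kip·in; bending f_b = M/S = 2.057 kip/in.
f_max = √(f_v² + f_b²) = √(0.381² + 2.057²) = 2.092 kip/in.
φr_n = 0.75 × 0.6 × 60 × (0.707 × 0.25) = 4.772 kip/in → adequate.

f_max ≈ 2.09 kip/in; adequate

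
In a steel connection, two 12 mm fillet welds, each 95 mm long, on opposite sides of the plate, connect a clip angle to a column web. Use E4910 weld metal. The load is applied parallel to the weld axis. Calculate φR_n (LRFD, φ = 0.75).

φR_n ≈ 355 kN

E49XX → F_EXX = 490 MPa.
Effective throat t_e = 0.707 × 12 = 8.484 mm.
Total length L = 190 mm; A_we = 8.484 × 190 = 1612 mm².
F_nw = 0.6 F_EXX = 0.6 × 490 = 294 MPa.
φR_n = 0.75 × 294 × 1612 × 10⁻³ = 355.4 kN.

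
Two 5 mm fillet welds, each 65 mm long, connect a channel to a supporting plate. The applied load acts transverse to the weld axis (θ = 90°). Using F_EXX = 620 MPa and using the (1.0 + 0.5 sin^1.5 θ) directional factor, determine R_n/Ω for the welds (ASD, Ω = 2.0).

t_e = 0.707 × 5 = 3.535 mm; A_we = 3.535 × 130 = 459.5 mm².
Directional factor: 1.0 + 0.5 sin^1.5(90°) = 1.5.
F_nw = 0.6 × 620 × 1.5 = 558 MPa.
R_n/Ω = (558 × 459.5) / 2.0 × 10⁻³ = 128.2 kN.

R_n/Ω ≈ 128 kN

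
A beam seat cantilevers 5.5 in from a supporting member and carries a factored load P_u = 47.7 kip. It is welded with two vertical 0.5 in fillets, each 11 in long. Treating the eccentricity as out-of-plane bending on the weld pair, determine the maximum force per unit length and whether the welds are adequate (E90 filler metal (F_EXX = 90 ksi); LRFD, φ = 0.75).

f_max ≈ 6.86 kip/in; adequate

L_w = 2 × 11 = 22 in; section modulus (unit throat) S = 2 × L²/6 = 40.33 in².
Direct shear f_v = P/L_w = 47.7/22 = 2.168 kip/in.
Moment M = P × e = 47.7 × 5.5 = 262.35 kip·in; bending f_b = M/S = 6.505 kip/in.
f_max = √(f_v² + f_b²) = √(2.168² + 6.505²) = 6.856 kip/in.
φr_n = 0.75 × 0.6 × 90 × (0.707 × 0.5) = 14.32 kip/in → adequate.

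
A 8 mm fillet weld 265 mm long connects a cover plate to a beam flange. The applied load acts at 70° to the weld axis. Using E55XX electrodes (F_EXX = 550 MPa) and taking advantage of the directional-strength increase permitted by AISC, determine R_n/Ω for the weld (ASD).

t_e = 0.707 × 8 = 5.656 mm; A_we = 5.656 × 265 = 1499 mm².
Directional factor: 1.0 + 0.5 sin^1.5(70°) = 1.455.
F_nw = 0.6 × 550 × 1.455 = 480.3 MPa.
R_n/Ω = (480.3 × 1499) / 2.0 × 10⁻³ = 359.9 kN.

R_n/Ω ≈ 360 kN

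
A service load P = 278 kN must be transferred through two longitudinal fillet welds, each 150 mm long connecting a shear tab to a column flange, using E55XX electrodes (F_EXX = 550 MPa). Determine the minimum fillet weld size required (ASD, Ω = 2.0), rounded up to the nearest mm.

w = 8 mm

Total weld length L = 300 mm.
Required throat t_e = P × Ω / (0.6 F_EXX × L) = 278 × 2.0 / (0.6 × 550 × 300 × 10⁻³) = 5.616 mm.
Required leg w = t_e / 0.707 = 7.944 mm → use 8 mm.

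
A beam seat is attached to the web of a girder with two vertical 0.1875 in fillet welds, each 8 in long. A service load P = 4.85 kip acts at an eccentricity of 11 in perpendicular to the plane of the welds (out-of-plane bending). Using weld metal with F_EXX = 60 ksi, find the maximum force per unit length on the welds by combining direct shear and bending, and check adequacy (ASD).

L_w = 2 × 8 = 16 in; section modulus (unit throat) S = 2 × L²/6 = 21.33 in².
Direct shear f_v = P/L_w = 4.85/16 = 0.3031 kip/in.
Moment M = P × e = 4.85 × 11 = 53.35 kip·in; bending f_b = M/S = 2.501 kip/in.
f_max = √(f_v² + f_b²) = √(0.3031² + 2.501²) = 2.519 kip/in.
r_n/Ω = (1/2.0) × 0.6 × 60 × (0.707 × 0.1875) = 2.386 kip/in → NOT adequate.

f_max ≈ 2.52 kip/in; NOT adequate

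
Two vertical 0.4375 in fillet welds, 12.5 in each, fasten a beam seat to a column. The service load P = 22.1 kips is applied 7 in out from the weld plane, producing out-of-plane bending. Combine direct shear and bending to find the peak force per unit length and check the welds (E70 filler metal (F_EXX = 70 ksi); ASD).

f_max ≈ 3.1 kip/in; adequate

L_w = 2 × 12.5 = 25 in; section modulus (unit throat) S = 2 × L²/6 = 52.08 in².
Direct shear f_v = P/L_w = 22.1/25 = 0.884 kip/in.
Moment M = P × e = 22.1 × 7 = 154.7 kip·in; bending f_b = M/S = 2.97 kip/in.
f_max = √(f_v² + f_b²) = √(0.884² + 2.97²) = 3.099 kip/in.
r_n/Ω = (1/2.0) × 0.6 × 70 × (0.707 × 0.4375) = 6.496 kip/in → adequate.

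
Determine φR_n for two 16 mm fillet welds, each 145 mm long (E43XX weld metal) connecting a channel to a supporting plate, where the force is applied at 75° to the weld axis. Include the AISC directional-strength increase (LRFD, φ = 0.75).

φR_n ≈ 936 kN

E43XX → F_EXX = 430 MPa.
t_e = 0.707 × 16 = 11.31 mm; A_we = 11.31 × 290 = 3280 mm².
Directional factor: 1.0 + 0.5 sin^1.5(75°) = 1.475.
F_nw = 0.6 × 430 × 1.475 = 380.5 MPa.
φR_n = 0.75 × 380.5 × 3280 × 10⁻³ = 936.1 kN.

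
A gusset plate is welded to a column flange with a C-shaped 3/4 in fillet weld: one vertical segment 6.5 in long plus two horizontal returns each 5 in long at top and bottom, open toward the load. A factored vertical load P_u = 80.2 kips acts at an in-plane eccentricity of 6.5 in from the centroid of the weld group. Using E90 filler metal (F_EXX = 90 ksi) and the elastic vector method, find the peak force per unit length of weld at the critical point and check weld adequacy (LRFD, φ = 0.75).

Total weld length L_w = 16.5 in. Treat welds as unit-width lines.
Centroid: x̄ = 2×5×2.5 / 16.5 = 1.515 in from the vertical weld.
Polar moment about centroid: J = I_x + I_y = [6.5³/12 + 2×5×3.25²] + [6.5×1.515² + 2(5³/12 + 5×0.9848²)] = 174 in³.
Direct shear f_v = P/L_w = 80.2 / 16.5 = 4.861 kip/in (vertical).
Torsion M = P·e = 80.2 × 6.5 = 521.3 kip·in.
Critical point at (x, y) = (3.485, 3.25) from centroid. f_tx = M·y/J = 9.739 kip/in; f_ty = M·x/J = 10.44 kip/in.
Resultant f_max = √[f_tx² + (f_v + f_ty)²] = √[9.739² + (4.861 + 10.44)²] = 18.14 kip/in.
Capacity per unit length: φr_n = 0.75 × 0.6 × 90 × (0.707 × 0.75) = 21.48 kip/in.
18.14 ≤ 21.48 → adequate.

f_max ≈ 18.1 kip/in; adequate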